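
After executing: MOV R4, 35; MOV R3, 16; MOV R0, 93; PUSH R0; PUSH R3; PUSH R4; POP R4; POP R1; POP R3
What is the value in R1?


Stack trace (top is rightmost):
  MOV R4, 35  → R4 = 35
  MOV R3, 16  → R3 = 16
  MOV R0, 93  → R0 = 93
  PUSH R0  → stack: [93]
  PUSH R3  → stack: [93, 16]
  PUSH R4  → stack: [93, 16, 35]
  POP R4  → R4 = 35, stack: [93, 16]
  POP R1  → R1 = 16, stack: [93]
  POP R3  → R3 = 93, stack: []
Final: R1 = 16

16


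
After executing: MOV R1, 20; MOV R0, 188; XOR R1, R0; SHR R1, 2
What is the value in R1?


Register state trace:
  MOV R1, 20  → R1 = 20 (0b00010100)
  MOV R0, 188  → R0 = 188 (0b10111100)
  XOR R1, R0  → R1 = 20 XOR 188 = 168 (0b10101000)
  SHR R1, 2  → R1 = 168 >> 2 = 42
Final: R1 = 42

42


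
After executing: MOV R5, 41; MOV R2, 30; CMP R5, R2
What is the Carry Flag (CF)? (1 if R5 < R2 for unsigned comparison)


Register state trace:
  MOV R5, 41  → R5 = 41
  MOV R2, 30  → R2 = 30
  CMP R5, R2  → unsigned 41 - 30: no borrow
  41 >= 30, so CF = 0
CF = 0

0


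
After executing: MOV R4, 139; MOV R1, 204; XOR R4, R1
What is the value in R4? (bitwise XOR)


Register state trace:
  MOV R4, 139  → R4 = 139 (0b10001011)
  MOV R1, 204  → R1 = 204 (0b11001100)
  XOR R4, R1  → R4 = 139 XOR 204 = 71 (0b01000111)
Final: R4 = 71

71


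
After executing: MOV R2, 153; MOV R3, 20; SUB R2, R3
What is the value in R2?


Register state trace:
  MOV R2, 153  → R2 = 153
  MOV R3, 20  → R3 = 20
  SUB R2, R3  → R2 = 153 - 20 = 133
Final: R2 = 133

133


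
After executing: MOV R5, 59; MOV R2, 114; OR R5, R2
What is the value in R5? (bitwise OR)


Register state trace:
  MOV R5, 59  → R5 = 59 (0b00111011)
  MOV R2, 114  → R2 = 114 (0b01110010)
  OR R5, R2   → R5 = 59 OR 114 = 123 (0b01111011)
Final: R5 = 123

123


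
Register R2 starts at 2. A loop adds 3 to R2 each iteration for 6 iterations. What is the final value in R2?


Starting value: R2 = 2
  Iter 1: R2 = 2 + 3 = 5
  Iter 2: R2 = 5 + 3 = 8
  Iter 3: R2 = 8 + 3 = 11
  Iter 4: R2 = 11 + 3 = 14
  Iter 5: R2 = 14 + 3 = 17
  Iter 6: R2 = 17 + 3 = 20
Final: R2 = 20

20


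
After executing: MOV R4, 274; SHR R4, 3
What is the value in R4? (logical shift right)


Register state trace:
  MOV R4, 274  → R4 = 274
  SHR R4, 3  → R4 = 274 >> 3 = 274 // 2^3 = 34
Final: R4 = 34

34


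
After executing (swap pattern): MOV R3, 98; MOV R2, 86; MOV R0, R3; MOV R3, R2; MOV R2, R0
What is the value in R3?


Register state trace (swap pattern):
  MOV R3, 98  → R3 = 98
  MOV R2, 86  → R2 = 86
  MOV R0, R3  → R0 = 98  (save R3)
  MOV R3, R2  → R3 = 86  (R3 gets R2's value)
  MOV R2, R0  → R2 = 98  (R2 gets saved value)
Final: R3 = 86

86


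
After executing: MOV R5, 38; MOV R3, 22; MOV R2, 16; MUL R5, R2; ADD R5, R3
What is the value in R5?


Register state trace:
  MOV R5, 38  → R5 = 38
  MOV R3, 22  → R3 = 22
  MOV R2, 16  → R2 = 16
  MUL R5, R2  → R5 = 38 * 16 = 608
  ADD R5, R3  → R5 = 608 + 22 = 630
Final: R5 = 630

630


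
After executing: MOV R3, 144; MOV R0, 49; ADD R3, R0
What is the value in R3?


Register state trace:
  MOV R3, 144  → R3 = 144
  MOV R0, 49  → R0 = 49
  ADD R3, R0  → R3 = 144 + 49 = 193
Final: R3 = 193

193


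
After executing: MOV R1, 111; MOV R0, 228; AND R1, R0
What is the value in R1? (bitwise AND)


Register state trace:
  MOV R1, 111  → R1 = 111 (0b01101111)
  MOV R0, 228  → R0 = 228 (0b11100100)
  AND R1, R0  → R1 = 111 AND 228 = 100 (0b01100100)
Final: R1 = 100

100


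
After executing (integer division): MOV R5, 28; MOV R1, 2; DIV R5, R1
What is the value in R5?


Register state trace:
  MOV R5, 28  → R5 = 28
  MOV R1, 2  → R1 = 2
  DIV R5, R1  → R5 = 28 // 2 = 14
Final: R5 = 14

14


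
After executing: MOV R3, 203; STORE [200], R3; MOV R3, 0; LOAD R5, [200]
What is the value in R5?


Register and memory trace:
  MOV R3, 203  → R3 = 203
  STORE [200], R3  → mem[200] = 203
  MOV R3, 0  → R3 = 0
  LOAD R5, [200]  → R5 = mem[200] = 203
Final: R5 = 203

203


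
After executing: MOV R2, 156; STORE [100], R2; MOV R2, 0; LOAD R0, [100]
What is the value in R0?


Register and memory trace:
  MOV R2, 156  → R2 = 156
  STORE [100], R2  → mem[100] = 156
  MOV R2, 0  → R2 = 0
  LOAD R0, [100]  → R0 = mem[100] = 156
Final: R0 = 156

156


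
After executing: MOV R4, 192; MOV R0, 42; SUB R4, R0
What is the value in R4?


Register state trace:
  MOV R4, 192  → R4 = 192
  MOV R0, 42  → R0 = 42
  SUB R4, R0  → R4 = 192 - 42 = 150
Final: R4 = 150

150


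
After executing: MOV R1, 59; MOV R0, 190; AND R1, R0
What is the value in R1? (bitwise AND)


Register state trace:
  MOV R1, 59  → R1 = 59 (0b00111011)
  MOV R0, 190  → R0 = 190 (0b10111110)
  AND R1, R0  → R1 = 59 AND 190 = 58 (0b00111010)
Final: R1 = 58

58


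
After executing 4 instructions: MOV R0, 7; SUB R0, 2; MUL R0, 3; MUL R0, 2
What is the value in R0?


Register state trace:
  MOV R0, 7  → R0 = 7
  SUB R0, 2  → R0 = 7 - 2 = 5
  MUL R0, 3  → R0 = 5 * 3 = 15
  MUL R0, 2  → R0 = 15 * 2 = 30
Final: R0 = 30

30


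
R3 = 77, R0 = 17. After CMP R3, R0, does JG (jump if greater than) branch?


Trace:
  R3 = 77, R0 = 17
  CMP R3, R0  → compares 77 vs 17
  JG checks: is 77 greater than 17?
  77 > 17, so condition is true
Branch taken: Yes

Yes


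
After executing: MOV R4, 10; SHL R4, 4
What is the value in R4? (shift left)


Register state trace:
  MOV R4, 10  → R4 = 10
  SHL R4, 4  → R4 = 10 << 4 = 10 * 2^4 = 160
Final: R4 = 160

160


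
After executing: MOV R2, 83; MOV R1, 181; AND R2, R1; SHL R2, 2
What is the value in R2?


Register state trace:
  MOV R2, 83  → R2 = 83 (0b01010011)
  MOV R1, 181  → R1 = 181 (0b10110101)
  AND R2, R1  → R2 = 83 AND 181 = 17 (0b00010001)
  SHL R2, 2  → R2 = 17 << 2 = 68
Final: R2 = 68

68


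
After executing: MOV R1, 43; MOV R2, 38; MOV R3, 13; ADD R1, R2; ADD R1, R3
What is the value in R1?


Register state trace:
  MOV R1, 43  → R1 = 43
  MOV R2, 38  → R2 = 38
  MOV R3, 13  → R3 = 13
  ADD R1, R2  → R1 = 43 + 38 = 81
  ADD R1, R3  → R1 = 81 + 13 = 94
Final: R1 = 94

94


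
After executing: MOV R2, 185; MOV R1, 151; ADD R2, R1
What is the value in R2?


Register state trace:
  MOV R2, 185  → R2 = 185
  MOV R1, 151  → R1 = 151
  ADD R2, R1  → R2 = 185 + 151 = 336
Final: R2 = 336

336


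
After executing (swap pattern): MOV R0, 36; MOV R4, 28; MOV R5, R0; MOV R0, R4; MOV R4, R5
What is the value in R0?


Register state trace (swap pattern):
  MOV R0, 36  → R0 = 36
  MOV R4, 28  → R4 = 28
  MOV R5, R0  → R5 = 36  (save R0)
  MOV R0, R4  → R0 = 28  (R0 gets R4's value)
  MOV R4, R5  → R4 = 36  (R4 gets saved value)
Final: R0 = 28

28


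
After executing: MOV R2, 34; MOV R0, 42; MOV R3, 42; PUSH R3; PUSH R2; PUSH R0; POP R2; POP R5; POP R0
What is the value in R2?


Stack trace (top is rightmost):
  MOV R2, 34  → R2 = 34
  MOV R0, 42  → R0 = 42
  MOV R3, 42  → R3 = 42
  PUSH R3  → stack: [42]
  PUSH R2  → stack: [42, 34]
  PUSH R0  → stack: [42, 34, 42]
  POP R2  → R2 = 42, stack: [42, 34]
  POP R5  → R5 = 34, stack: [42]
  POP R0  → R0 = 42, stack: []
Final: R2 = 42

42


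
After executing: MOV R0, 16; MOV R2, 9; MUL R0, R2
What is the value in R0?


Register state trace:
  MOV R0, 16  → R0 = 16
  MOV R2, 9  → R2 = 9
  MUL R0, R2  → R0 = 16 * 9 = 144
Final: R0 = 144

144


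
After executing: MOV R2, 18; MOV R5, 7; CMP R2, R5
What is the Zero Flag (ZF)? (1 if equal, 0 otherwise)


Register state trace:
  MOV R2, 18  → R2 = 18
  MOV R5, 7  → R5 = 7
  CMP R2, R5  → computes 18 - 7 = 11
  Result is nonzero, so values are not equal
ZF = 0

0


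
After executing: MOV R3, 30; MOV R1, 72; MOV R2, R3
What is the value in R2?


Register state trace:
  MOV R3, 30  → R3 = 30
  MOV R1, 72  → R1 = 72
  MOV R2, R3  → R2 = 30
Final: R2 = 30

30


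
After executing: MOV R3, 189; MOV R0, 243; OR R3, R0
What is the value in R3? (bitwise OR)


Register state trace:
  MOV R3, 189  → R3 = 189 (0b10111101)
  MOV R0, 243  → R0 = 243 (0b11110011)
  OR R3, R0   → R3 = 189 OR 243 = 255 (0b11111111)
Final: R3 = 255

255


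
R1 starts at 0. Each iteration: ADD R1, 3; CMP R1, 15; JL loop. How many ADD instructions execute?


Loop trace (R1 starts at 0, target 15, step 3):
  ADD #1: R1 = 0 + 3 = 3  → 3 < 15, loop
  ADD #2: R1 = 3 + 3 = 6  → 6 < 15, loop
  ADD #3: R1 = 6 + 3 = 9  → 9 < 15, loop
  ADD #4: R1 = 9 + 3 = 12  → 12 < 15, loop
  ADD #5: R1 = 12 + 3 = 15  → 15 >= 15, exit
Total ADD instructions: 5

5


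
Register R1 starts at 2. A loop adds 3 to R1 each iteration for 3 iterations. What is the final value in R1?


Starting value: R1 = 2
  Iter 1: R1 = 2 + 3 = 5
  Iter 2: R1 = 5 + 3 = 8
  Iter 3: R1 = 8 + 3 = 11
Final: R1 = 11

11


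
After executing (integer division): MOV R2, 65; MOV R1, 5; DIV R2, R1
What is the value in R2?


Register state trace:
  MOV R2, 65  → R2 = 65
  MOV R1, 5  → R1 = 5
  DIV R2, R1  → R2 = 65 // 5 = 13
Final: R2 = 13

13


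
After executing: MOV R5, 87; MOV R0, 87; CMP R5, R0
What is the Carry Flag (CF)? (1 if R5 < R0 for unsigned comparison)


Register state trace:
  MOV R5, 87  → R5 = 87
  MOV R0, 87  → R0 = 87
  CMP R5, R0  → unsigned 87 - 87: no borrow
  87 >= 87, so CF = 0
CF = 0

0


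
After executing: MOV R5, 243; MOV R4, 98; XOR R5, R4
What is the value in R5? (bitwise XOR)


Register state trace:
  MOV R5, 243  → R5 = 243 (0b11110011)
  MOV R4, 98  → R4 = 98 (0b01100010)
  XOR R5, R4  → R5 = 243 XOR 98 = 145 (0b10010001)
Final: R5 = 145

145


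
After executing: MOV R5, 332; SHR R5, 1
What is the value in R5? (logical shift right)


Register state trace:
  MOV R5, 332  → R5 = 332
  SHR R5, 1  → R5 = 332 >> 1 = 332 // 2^1 = 166
Final: R5 = 166

166


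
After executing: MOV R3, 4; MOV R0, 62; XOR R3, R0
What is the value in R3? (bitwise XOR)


Register state trace:
  MOV R3, 4  → R3 = 4 (0b00000100)
  MOV R0, 62  → R0 = 62 (0b00111110)
  XOR R3, R0  → R3 = 4 XOR 62 = 58 (0b00111010)
Final: R3 = 58

58


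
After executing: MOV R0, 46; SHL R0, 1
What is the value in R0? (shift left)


Register state trace:
  MOV R0, 46  → R0 = 46
  SHL R0, 1  → R0 = 46 << 1 = 46 * 2^1 = 92
Final: R0 = 92

92


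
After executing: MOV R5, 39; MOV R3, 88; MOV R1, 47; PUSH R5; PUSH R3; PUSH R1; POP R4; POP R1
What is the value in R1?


Stack trace (top is rightmost):
  MOV R5, 39  → R5 = 39
  MOV R3, 88  → R3 = 88
  MOV R1, 47  → R1 = 47
  PUSH R5  → stack: [39]
  PUSH R3  → stack: [39, 88]
  PUSH R1  → stack: [39, 88, 47]
  POP R4  → R4 = 47, stack: [39, 88]
  POP R1  → R1 = 88, stack: [39]
Final: R1 = 88

88


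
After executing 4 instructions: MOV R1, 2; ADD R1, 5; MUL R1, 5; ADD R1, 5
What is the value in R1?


Register state trace:
  MOV R1, 2  → R1 = 2
  ADD R1, 5  → R1 = 2 + 5 = 7
  MUL R1, 5  → R1 = 7 * 5 = 35
  ADD R1, 5  → R1 = 35 + 5 = 40
Final: R1 = 40

40


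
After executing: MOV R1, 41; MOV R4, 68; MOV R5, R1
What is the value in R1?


Register state trace:
  MOV R1, 41  → R1 = 41
  MOV R4, 68  → R4 = 68
  MOV R5, R1  → R5 = 41
Final: R1 = 41

41


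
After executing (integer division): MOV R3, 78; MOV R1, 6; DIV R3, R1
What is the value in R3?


Register state trace:
  MOV R3, 78  → R3 = 78
  MOV R1, 6  → R1 = 6
  DIV R3, R1  → R3 = 78 // 6 = 13
Final: R3 = 13

13


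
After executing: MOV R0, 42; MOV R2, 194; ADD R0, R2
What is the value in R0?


Register state trace:
  MOV R0, 42  → R0 = 42
  MOV R2, 194  → R2 = 194
  ADD R0, R2  → R0 = 42 + 194 = 236
Final: R0 = 236

236


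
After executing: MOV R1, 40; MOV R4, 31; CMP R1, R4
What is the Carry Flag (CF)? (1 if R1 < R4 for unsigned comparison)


Register state trace:
  MOV R1, 40  → R1 = 40
  MOV R4, 31  → R4 = 31
  CMP R1, R4  → unsigned 40 - 31: no borrow
  40 >= 31, so CF = 0
CF = 0

0


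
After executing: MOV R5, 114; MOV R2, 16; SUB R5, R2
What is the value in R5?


Register state trace:
  MOV R5, 114  → R5 = 114
  MOV R2, 16  → R2 = 16
  SUB R5, R2  → R5 = 114 - 16 = 98
Final: R5 = 98

98


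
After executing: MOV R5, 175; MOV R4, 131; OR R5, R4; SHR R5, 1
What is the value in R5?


Register state trace:
  MOV R5, 175  → R5 = 175 (0b10101111)
  MOV R4, 131  → R4 = 131 (0b10000011)
  OR R5, R4  → R5 = 175 OR 131 = 175 (0b10101111)
  SHR R5, 1  → R5 = 175 >> 1 = 87
Final: R5 = 87

87


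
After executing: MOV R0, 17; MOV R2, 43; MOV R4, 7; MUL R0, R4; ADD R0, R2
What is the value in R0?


Register state trace:
  MOV R0, 17  → R0 = 17
  MOV R2, 43  → R2 = 43
  MOV R4, 7  → R4 = 7
  MUL R0, R4  → R0 = 17 * 7 = 119
  ADD R0, R2  → R0 = 119 + 43 = 162
Final: R0 = 162

162


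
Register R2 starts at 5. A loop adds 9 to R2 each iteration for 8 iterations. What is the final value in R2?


Starting value: R2 = 5
  Iter 1: R2 = 5 + 9 = 14
  Iter 2: R2 = 14 + 9 = 23
  Iter 3: R2 = 23 + 9 = 32
  Iter 4: R2 = 32 + 9 = 41
  Iter 5: R2 = 41 + 9 = 50
  Iter 6: R2 = 50 + 9 = 59
  Iter 7: R2 = 59 + 9 = 68
  Iter 8: R2 = 68 + 9 = 77
Final: R2 = 77

77


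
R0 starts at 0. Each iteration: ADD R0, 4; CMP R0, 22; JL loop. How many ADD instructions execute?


Loop trace (R0 starts at 0, target 22, step 4):
  ADD #1: R0 = 0 + 4 = 4  → 4 < 22, loop
  ADD #2: R0 = 4 + 4 = 8  → 8 < 22, loop
  ADD #3: R0 = 8 + 4 = 12  → 12 < 22, loop
  ADD #4: R0 = 12 + 4 = 16  → 16 < 22, loop
  ADD #5: R0 = 16 + 4 = 20  → 20 < 22, loop
  ADD #6: R0 = 20 + 4 = 24  → 24 >= 22, exit
Total ADD instructions: 6

6


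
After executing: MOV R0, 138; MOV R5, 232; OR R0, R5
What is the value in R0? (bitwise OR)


Register state trace:
  MOV R0, 138  → R0 = 138 (0b10001010)
  MOV R5, 232  → R5 = 232 (0b11101000)
  OR R0, R5   → R0 = 138 OR 232 = 234 (0b11101010)
Final: R0 = 234

234


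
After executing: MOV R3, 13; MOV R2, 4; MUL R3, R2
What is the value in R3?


Register state trace:
  MOV R3, 13  → R3 = 13
  MOV R2, 4  → R2 = 4
  MUL R3, R2  → R3 = 13 * 4 = 52
Final: R3 = 52

52


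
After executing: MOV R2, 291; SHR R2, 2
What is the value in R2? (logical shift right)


Register state trace:
  MOV R2, 291  → R2 = 291
  SHR R2, 2  → R2 = 291 >> 2 = 291 // 2^2 = 72
Final: R2 = 72

72


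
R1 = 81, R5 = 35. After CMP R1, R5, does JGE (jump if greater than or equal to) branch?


Trace:
  R1 = 81, R5 = 35
  CMP R1, R5  → compares 81 vs 35
  JGE checks: is 81 greater than or equal to 35?
  81 > 35, so condition is true
Branch taken: Yes

Yes


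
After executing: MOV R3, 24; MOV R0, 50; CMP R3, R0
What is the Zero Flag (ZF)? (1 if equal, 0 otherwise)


Register state trace:
  MOV R3, 24  → R3 = 24
  MOV R0, 50  → R0 = 50
  CMP R3, R0  → computes 24 - 50 = -26
  Result is nonzero, so values are not equal
ZF = 0

0


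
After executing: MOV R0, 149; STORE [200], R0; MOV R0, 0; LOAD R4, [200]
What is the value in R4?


Register and memory trace:
  MOV R0, 149  → R0 = 149
  STORE [200], R0  → mem[200] = 149
  MOV R0, 0  → R0 = 0
  LOAD R4, [200]  → R4 = mem[200] = 149
Final: R4 = 149

149


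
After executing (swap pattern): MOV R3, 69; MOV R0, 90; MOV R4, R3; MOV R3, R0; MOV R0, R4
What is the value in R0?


Register state trace (swap pattern):
  MOV R3, 69  → R3 = 69
  MOV R0, 90  → R0 = 90
  MOV R4, R3  → R4 = 69  (save R3)
  MOV R3, R0  → R3 = 90  (R3 gets R0's value)
  MOV R0, R4  → R0 = 69  (R0 gets saved value)
Final: R0 = 69

69


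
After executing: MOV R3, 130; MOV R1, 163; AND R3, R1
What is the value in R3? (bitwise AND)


Register state trace:
  MOV R3, 130  → R3 = 130 (0b10000010)
  MOV R1, 163  → R1 = 163 (0b10100011)
  AND R3, R1  → R3 = 130 AND 163 = 130 (0b10000010)
Final: R3 = 130

130


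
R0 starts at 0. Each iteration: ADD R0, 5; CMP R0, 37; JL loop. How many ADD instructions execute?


Loop trace (R0 starts at 0, target 37, step 5):
  ADD #1: R0 = 0 + 5 = 5  → 5 < 37, loop
  ADD #2: R0 = 5 + 5 = 10  → 10 < 37, loop
  ADD #3: R0 = 10 + 5 = 15  → 15 < 37, loop
  ADD #4: R0 = 15 + 5 = 20  → 20 < 37, loop
  ADD #5: R0 = 20 + 5 = 25  → 25 < 37, loop
  ADD #6: R0 = 25 + 5 = 30  → 30 < 37, loop
  ADD #7: R0 = 30 + 5 = 35  → 35 < 37, loop
  ADD #8: R0 = 35 + 5 = 40  → 40 >= 37, exit
Total ADD instructions: 8

8


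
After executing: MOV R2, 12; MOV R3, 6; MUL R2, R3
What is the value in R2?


Register state trace:
  MOV R2, 12  → R2 = 12
  MOV R3, 6  → R3 = 6
  MUL R2, R3  → R2 = 12 * 6 = 72
Final: R2 = 72

72


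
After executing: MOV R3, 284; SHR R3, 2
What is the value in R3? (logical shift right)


Register state trace:
  MOV R3, 284  → R3 = 284
  SHR R3, 2  → R3 = 284 >> 2 = 284 // 2^2 = 71
Final: R3 = 71

71


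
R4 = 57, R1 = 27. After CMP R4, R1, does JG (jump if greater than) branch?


Trace:
  R4 = 57, R1 = 27
  CMP R4, R1  → compares 57 vs 27
  JG checks: is 57 greater than 27?
  57 > 27, so condition is true
Branch taken: Yes

Yes


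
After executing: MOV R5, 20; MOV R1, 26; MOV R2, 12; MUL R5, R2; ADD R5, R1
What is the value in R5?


Register state trace:
  MOV R5, 20  → R5 = 20
  MOV R1, 26  → R1 = 26
  MOV R2, 12  → R2 = 12
  MUL R5, R2  → R5 = 20 * 12 = 240
  ADD R5, R1  → R5 = 240 + 26 = 266
Final: R5 = 266

266


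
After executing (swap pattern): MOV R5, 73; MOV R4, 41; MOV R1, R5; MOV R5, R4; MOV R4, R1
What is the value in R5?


Register state trace (swap pattern):
  MOV R5, 73  → R5 = 73
  MOV R4, 41  → R4 = 41
  MOV R1, R5  → R1 = 73  (save R5)
  MOV R5, R4  → R5 = 41  (R5 gets R4's value)
  MOV R4, R1  → R4 = 73  (R4 gets saved value)
Final: R5 = 41

41


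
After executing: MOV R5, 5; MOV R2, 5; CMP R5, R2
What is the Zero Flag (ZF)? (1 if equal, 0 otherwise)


Register state trace:
  MOV R5, 5  → R5 = 5
  MOV R2, 5  → R2 = 5
  CMP R5, R2  → computes 5 - 5 = 0
  Result is zero, so values are equal
ZF = 1

1


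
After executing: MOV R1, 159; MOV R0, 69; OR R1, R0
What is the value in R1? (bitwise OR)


Register state trace:
  MOV R1, 159  → R1 = 159 (0b10011111)
  MOV R0, 69  → R0 = 69 (0b01000101)
  OR R1, R0   → R1 = 159 OR 69 = 223 (0b11011111)
Final: R1 = 223

223


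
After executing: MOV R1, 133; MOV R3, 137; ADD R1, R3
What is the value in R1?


Register state trace:
  MOV R1, 133  → R1 = 133
  MOV R3, 137  → R3 = 137
  ADD R1, R3  → R1 = 133 + 137 = 270
Final: R1 = 270

270


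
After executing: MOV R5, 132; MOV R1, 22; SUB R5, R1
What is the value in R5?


Register state trace:
  MOV R5, 132  → R5 = 132
  MOV R1, 22  → R1 = 22
  SUB R5, R1  → R5 = 132 - 22 = 110
Final: R5 = 110

110


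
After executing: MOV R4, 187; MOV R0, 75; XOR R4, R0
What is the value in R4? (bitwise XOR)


Register state trace:
  MOV R4, 187  → R4 = 187 (0b10111011)
  MOV R0, 75  → R0 = 75 (0b01001011)
  XOR R4, R0  → R4 = 187 XOR 75 = 240 (0b11110000)
Final: R4 = 240

240


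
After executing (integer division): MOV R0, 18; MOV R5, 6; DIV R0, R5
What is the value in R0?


Register state trace:
  MOV R0, 18  → R0 = 18
  MOV R5, 6  → R5 = 6
  DIV R0, R5  → R0 = 18 // 6 = 3
Final: R0 = 3

3


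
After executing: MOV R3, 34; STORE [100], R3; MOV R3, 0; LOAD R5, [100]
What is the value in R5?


Register and memory trace:
  MOV R3, 34  → R3 = 34
  STORE [100], R3  → mem[100] = 34
  MOV R3, 0  → R3 = 0
  LOAD R5, [100]  → R5 = mem[100] = 34
Final: R5 = 34

34


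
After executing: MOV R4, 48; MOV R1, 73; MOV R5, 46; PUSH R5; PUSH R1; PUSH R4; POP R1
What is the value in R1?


Stack trace (top is rightmost):
  MOV R4, 48  → R4 = 48
  MOV R1, 73  → R1 = 73
  MOV R5, 46  → R5 = 46
  PUSH R5  → stack: [46]
  PUSH R1  → stack: [46, 73]
  PUSH R4  → stack: [46, 73, 48]
  POP R1  → R1 = 48, stack: [46, 73]
Final: R1 = 48

48


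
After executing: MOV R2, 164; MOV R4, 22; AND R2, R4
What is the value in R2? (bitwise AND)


Register state trace:
  MOV R2, 164  → R2 = 164 (0b10100100)
  MOV R4, 22  → R4 = 22 (0b00010110)
  AND R2, R4  → R2 = 164 AND 22 = 4 (0b00000100)
Final: R2 = 4

4


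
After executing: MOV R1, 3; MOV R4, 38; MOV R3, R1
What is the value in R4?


Register state trace:
  MOV R1, 3  → R1 = 3
  MOV R4, 38  → R4 = 38
  MOV R3, R1  → R3 = 3
Final: R4 = 38

38


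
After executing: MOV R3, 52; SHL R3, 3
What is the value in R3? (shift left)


Register state trace:
  MOV R3, 52  → R3 = 52
  SHL R3, 3  → R3 = 52 << 3 = 52 * 2^3 = 416
Final: R3 = 416

416


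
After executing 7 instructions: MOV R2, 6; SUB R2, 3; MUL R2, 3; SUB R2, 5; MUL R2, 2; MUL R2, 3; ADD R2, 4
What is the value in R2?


Register state trace:
  MOV R2, 6  → R2 = 6
  SUB R2, 3  → R2 = 6 - 3 = 3
  MUL R2, 3  → R2 = 3 * 3 = 9
  SUB R2, 5  → R2 = 9 - 5 = 4
  MUL R2, 2  → R2 = 4 * 2 = 8
  MUL R2, 3  → R2 = 8 * 3 = 24
  ADD R2, 4  → R2 = 24 + 4 = 28
Final: R2 = 28

28


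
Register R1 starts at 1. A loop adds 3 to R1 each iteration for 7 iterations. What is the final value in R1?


Starting value: R1 = 1
  Iter 1: R1 = 1 + 3 = 4
  Iter 2: R1 = 4 + 3 = 7
  Iter 3: R1 = 7 + 3 = 10
  Iter 4: R1 = 10 + 3 = 13
  Iter 5: R1 = 13 + 3 = 16
  Iter 6: R1 = 16 + 3 = 19
  Iter 7: R1 = 19 + 3 = 22
Final: R1 = 22

22


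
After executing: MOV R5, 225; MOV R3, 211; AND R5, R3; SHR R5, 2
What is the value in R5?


Register state trace:
  MOV R5, 225  → R5 = 225 (0b11100001)
  MOV R3, 211  → R3 = 211 (0b11010011)
  AND R5, R3  → R5 = 225 AND 211 = 193 (0b11000001)
  SHR R5, 2  → R5 = 193 >> 2 = 48
Final: R5 = 48

48


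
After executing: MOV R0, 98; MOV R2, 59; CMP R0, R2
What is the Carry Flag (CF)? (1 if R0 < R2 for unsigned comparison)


Register state trace:
  MOV R0, 98  → R0 = 98
  MOV R2, 59  → R2 = 59
  CMP R0, R2  → unsigned 98 - 59: no borrow
  98 >= 59, so CF = 0
CF = 0

0


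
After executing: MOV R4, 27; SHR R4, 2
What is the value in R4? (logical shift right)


Register state trace:
  MOV R4, 27  → R4 = 27
  SHR R4, 2  → R4 = 27 >> 2 = 27 // 2^2 = 6
Final: R4 = 6

6


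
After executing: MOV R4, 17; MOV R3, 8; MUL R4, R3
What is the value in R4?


Register state trace:
  MOV R4, 17  → R4 = 17
  MOV R3, 8  → R3 = 8
  MUL R4, R3  → R4 = 17 * 8 = 136
Final: R4 = 136

136


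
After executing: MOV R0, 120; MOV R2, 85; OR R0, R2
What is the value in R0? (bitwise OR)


Register state trace:
  MOV R0, 120  → R0 = 120 (0b01111000)
  MOV R2, 85  → R2 = 85 (0b01010101)
  OR R0, R2   → R0 = 120 OR 85 = 125 (0b01111101)
Final: R0 = 125

125


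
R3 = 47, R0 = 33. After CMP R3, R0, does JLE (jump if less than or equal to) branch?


Trace:
  R3 = 47, R0 = 33
  CMP R3, R0  → compares 47 vs 33
  JLE checks: is 47 less than or equal to 33?
  47 > 33, so condition is false
Branch taken: No

No


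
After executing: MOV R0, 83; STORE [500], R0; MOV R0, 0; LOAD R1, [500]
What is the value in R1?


Register and memory trace:
  MOV R0, 83  → R0 = 83
  STORE [500], R0  → mem[500] = 83
  MOV R0, 0  → R0 = 0
  LOAD R1, [500]  → R1 = mem[500] = 83
Final: R1 = 83

83


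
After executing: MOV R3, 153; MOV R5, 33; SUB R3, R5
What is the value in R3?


Register state trace:
  MOV R3, 153  → R3 = 153
  MOV R5, 33  → R5 = 33
  SUB R3, R5  → R3 = 153 - 33 = 120
Final: R3 = 120

120


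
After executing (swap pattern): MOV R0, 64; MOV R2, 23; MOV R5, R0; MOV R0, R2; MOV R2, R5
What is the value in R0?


Register state trace (swap pattern):
  MOV R0, 64  → R0 = 64
  MOV R2, 23  → R2 = 23
  MOV R5, R0  → R5 = 64  (save R0)
  MOV R0, R2  → R0 = 23  (R0 gets R2's value)
  MOV R2, R5  → R2 = 64  (R2 gets saved value)
Final: R0 = 23

23


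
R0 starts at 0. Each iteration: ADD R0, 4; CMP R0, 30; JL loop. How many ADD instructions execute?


Loop trace (R0 starts at 0, target 30, step 4):
  ADD #1: R0 = 0 + 4 = 4  → 4 < 30, loop
  ADD #2: R0 = 4 + 4 = 8  → 8 < 30, loop
  ADD #3: R0 = 8 + 4 = 12  → 12 < 30, loop
  ADD #4: R0 = 12 + 4 = 16  → 16 < 30, loop
  ADD #5: R0 = 16 + 4 = 20  → 20 < 30, loop
  ADD #6: R0 = 20 + 4 = 24  → 24 < 30, loop
  ADD #7: R0 = 24 + 4 = 28  → 28 < 30, loop
  ADD #8: R0 = 28 + 4 = 32  → 32 >= 30, exit
Total ADD instructions: 8

8


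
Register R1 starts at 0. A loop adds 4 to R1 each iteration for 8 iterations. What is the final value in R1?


Starting value: R1 = 0
  Iter 1: R1 = 0 + 4 = 4
  Iter 2: R1 = 4 + 4 = 8
  Iter 3: R1 = 8 + 4 = 12
  Iter 4: R1 = 12 + 4 = 16
  Iter 5: R1 = 16 + 4 = 20
  Iter 6: R1 = 20 + 4 = 24
  Iter 7: R1 = 24 + 4 = 28
  Iter 8: R1 = 28 + 4 = 32
Final: R1 = 32

32


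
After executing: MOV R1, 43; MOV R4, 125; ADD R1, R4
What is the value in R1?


Register state trace:
  MOV R1, 43  → R1 = 43
  MOV R4, 125  → R4 = 125
  ADD R1, R4  → R1 = 43 + 125 = 168
Final: R1 = 168

168


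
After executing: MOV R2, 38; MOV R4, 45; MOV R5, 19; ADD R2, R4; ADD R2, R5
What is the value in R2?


Register state trace:
  MOV R2, 38  → R2 = 38
  MOV R4, 45  → R4 = 45
  MOV R5, 19  → R5 = 19
  ADD R2, R4  → R2 = 38 + 45 = 83
  ADD R2, R5  → R2 = 83 + 19 = 102
Final: R2 = 102

102


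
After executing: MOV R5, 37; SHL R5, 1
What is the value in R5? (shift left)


Register state trace:
  MOV R5, 37  → R5 = 37
  SHL R5, 1  → R5 = 37 << 1 = 37 * 2^1 = 74
Final: R5 = 74

74


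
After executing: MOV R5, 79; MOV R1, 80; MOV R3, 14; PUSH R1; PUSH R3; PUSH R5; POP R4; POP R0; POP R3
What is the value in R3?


Stack trace (top is rightmost):
  MOV R5, 79  → R5 = 79
  MOV R1, 80  → R1 = 80
  MOV R3, 14  → R3 = 14
  PUSH R1  → stack: [80]
  PUSH R3  → stack: [80, 14]
  PUSH R5  → stack: [80, 14, 79]
  POP R4  → R4 = 79, stack: [80, 14]
  POP R0  → R0 = 14, stack: [80]
  POP R3  → R3 = 80, stack: []
Final: R3 = 80

80


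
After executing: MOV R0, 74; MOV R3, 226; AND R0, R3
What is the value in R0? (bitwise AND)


Register state trace:
  MOV R0, 74  → R0 = 74 (0b01001010)
  MOV R3, 226  → R3 = 226 (0b11100010)
  AND R0, R3  → R0 = 74 AND 226 = 66 (0b01000010)
Final: R0 = 66

66


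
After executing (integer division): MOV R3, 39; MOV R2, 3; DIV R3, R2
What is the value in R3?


Register state trace:
  MOV R3, 39  → R3 = 39
  MOV R2, 3  → R2 = 3
  DIV R3, R2  → R3 = 39 // 3 = 13
Final: R3 = 13

13


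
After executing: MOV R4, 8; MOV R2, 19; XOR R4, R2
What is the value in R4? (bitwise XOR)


Register state trace:
  MOV R4, 8  → R4 = 8 (0b00001000)
  MOV R2, 19  → R2 = 19 (0b00010011)
  XOR R4, R2  → R4 = 8 XOR 19 = 27 (0b00011011)
Final: R4 = 27

27


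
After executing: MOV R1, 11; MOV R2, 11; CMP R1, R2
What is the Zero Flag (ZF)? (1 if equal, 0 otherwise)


Register state trace:
  MOV R1, 11  → R1 = 11
  MOV R2, 11  → R2 = 11
  CMP R1, R2  → computes 11 - 11 = 0
  Result is zero, so values are equal
ZF = 1

1


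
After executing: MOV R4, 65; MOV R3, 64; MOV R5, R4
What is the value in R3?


Register state trace:
  MOV R4, 65  → R4 = 65
  MOV R3, 64  → R3 = 64
  MOV R5, R4  → R5 = 65
Final: R3 = 64

64


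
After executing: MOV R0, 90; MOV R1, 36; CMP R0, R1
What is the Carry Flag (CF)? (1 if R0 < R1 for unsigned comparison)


Register state trace:
  MOV R0, 90  → R0 = 90
  MOV R1, 36  → R1 = 36
  CMP R0, R1  → unsigned 90 - 36: no borrow
  90 >= 36, so CF = 0
CF = 0

0


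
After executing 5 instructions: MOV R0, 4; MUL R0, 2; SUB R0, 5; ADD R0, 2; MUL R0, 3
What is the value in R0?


Register state trace:
  MOV R0, 4  → R0 = 4
  MUL R0, 2  → R0 = 4 * 2 = 8
  SUB R0, 5  → R0 = 8 - 5 = 3
  ADD R0, 2  → R0 = 3 + 2 = 5
  MUL R0, 3  → R0 = 5 * 3 = 15
Final: R0 = 15

15


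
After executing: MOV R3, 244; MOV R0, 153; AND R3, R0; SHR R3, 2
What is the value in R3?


Register state trace:
  MOV R3, 244  → R3 = 244 (0b11110100)
  MOV R0, 153  → R0 = 153 (0b10011001)
  AND R3, R0  → R3 = 244 AND 153 = 144 (0b10010000)
  SHR R3, 2  → R3 = 144 >> 2 = 36
Final: R3 = 36

36


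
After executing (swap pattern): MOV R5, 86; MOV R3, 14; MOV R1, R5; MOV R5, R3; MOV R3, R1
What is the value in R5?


Register state trace (swap pattern):
  MOV R5, 86  → R5 = 86
  MOV R3, 14  → R3 = 14
  MOV R1, R5  → R1 = 86  (save R5)
  MOV R5, R3  → R5 = 14  (R5 gets R3's value)
  MOV R3, R1  → R3 = 86  (R3 gets saved value)
Final: R5 = 14

14


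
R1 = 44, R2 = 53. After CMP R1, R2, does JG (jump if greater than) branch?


Trace:
  R1 = 44, R2 = 53
  CMP R1, R2  → compares 44 vs 53
  JG checks: is 44 greater than 53?
  44 < 53, so condition is false
Branch taken: No

No


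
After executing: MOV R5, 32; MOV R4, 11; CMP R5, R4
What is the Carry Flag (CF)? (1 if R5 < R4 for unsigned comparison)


Register state trace:
  MOV R5, 32  → R5 = 32
  MOV R4, 11  → R4 = 11
  CMP R5, R4  → unsigned 32 - 11: no borrow
  32 >= 11, so CF = 0
CF = 0

0


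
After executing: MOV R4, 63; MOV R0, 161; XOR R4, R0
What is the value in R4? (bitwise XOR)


Register state trace:
  MOV R4, 63  → R4 = 63 (0b00111111)
  MOV R0, 161  → R0 = 161 (0b10100001)
  XOR R4, R0  → R4 = 63 XOR 161 = 158 (0b10011110)
Final: R4 = 158

158


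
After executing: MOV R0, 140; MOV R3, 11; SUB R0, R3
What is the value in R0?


Register state trace:
  MOV R0, 140  → R0 = 140
  MOV R3, 11  → R3 = 11
  SUB R0, R3  → R0 = 140 - 11 = 129
Final: R0 = 129

129


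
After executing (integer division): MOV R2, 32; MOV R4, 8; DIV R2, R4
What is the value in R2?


Register state trace:
  MOV R2, 32  → R2 = 32
  MOV R4, 8  → R4 = 8
  DIV R2, R4  → R2 = 32 // 8 = 4
Final: R2 = 4

4


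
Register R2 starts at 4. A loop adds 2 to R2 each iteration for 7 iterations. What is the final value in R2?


Starting value: R2 = 4
  Iter 1: R2 = 4 + 2 = 6
  Iter 2: R2 = 6 + 2 = 8
  Iter 3: R2 = 8 + 2 = 10
  Iter 4: R2 = 10 + 2 = 12
  Iter 5: R2 = 12 + 2 = 14
  Iter 6: R2 = 14 + 2 = 16
  Iter 7: R2 = 16 + 2 = 18
Final: R2 = 18

18


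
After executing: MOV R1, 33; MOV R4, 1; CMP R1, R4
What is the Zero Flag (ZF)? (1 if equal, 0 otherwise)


Register state trace:
  MOV R1, 33  → R1 = 33
  MOV R4, 1  → R4 = 1
  CMP R1, R4  → computes 33 - 1 = 32
  Result is nonzero, so values are not equal
ZF = 0

0


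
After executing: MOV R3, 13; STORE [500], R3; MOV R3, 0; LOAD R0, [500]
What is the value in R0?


Register and memory trace:
  MOV R3, 13  → R3 = 13
  STORE [500], R3  → mem[500] = 13
  MOV R3, 0  → R3 = 0
  LOAD R0, [500]  → R0 = mem[500] = 13
Final: R0 = 13

13


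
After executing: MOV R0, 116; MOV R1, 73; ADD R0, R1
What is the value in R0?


Register state trace:
  MOV R0, 116  → R0 = 116
  MOV R1, 73  → R1 = 73
  ADD R0, R1  → R0 = 116 + 73 = 189
Final: R0 = 189

189


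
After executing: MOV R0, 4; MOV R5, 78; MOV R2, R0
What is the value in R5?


Register state trace:
  MOV R0, 4  → R0 = 4
  MOV R5, 78  → R5 = 78
  MOV R2, R0  → R2 = 4
Final: R5 = 78

78


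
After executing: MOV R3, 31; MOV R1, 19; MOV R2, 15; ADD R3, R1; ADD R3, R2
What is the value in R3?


Register state trace:
  MOV R3, 31  → R3 = 31
  MOV R1, 19  → R1 = 19
  MOV R2, 15  → R2 = 15
  ADD R3, R1  → R3 = 31 + 19 = 50
  ADD R3, R2  → R3 = 50 + 15 = 65
Final: R3 = 65

65


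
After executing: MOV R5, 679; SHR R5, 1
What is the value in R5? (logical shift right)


Register state trace:
  MOV R5, 679  → R5 = 679
  SHR R5, 1  → R5 = 679 >> 1 = 679 // 2^1 = 339
Final: R5 = 339

339


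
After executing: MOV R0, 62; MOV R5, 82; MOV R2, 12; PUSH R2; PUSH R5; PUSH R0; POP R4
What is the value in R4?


Stack trace (top is rightmost):
  MOV R0, 62  → R0 = 62
  MOV R5, 82  → R5 = 82
  MOV R2, 12  → R2 = 12
  PUSH R2  → stack: [12]
  PUSH R5  → stack: [12, 82]
  PUSH R0  → stack: [12, 82, 62]
  POP R4  → R4 = 62, stack: [12, 82]
Final: R4 = 62

62


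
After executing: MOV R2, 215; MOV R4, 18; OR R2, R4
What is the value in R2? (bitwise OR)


Register state trace:
  MOV R2, 215  → R2 = 215 (0b11010111)
  MOV R4, 18  → R4 = 18 (0b00010010)
  OR R2, R4   → R2 = 215 OR 18 = 215 (0b11010111)
Final: R2 = 215

215


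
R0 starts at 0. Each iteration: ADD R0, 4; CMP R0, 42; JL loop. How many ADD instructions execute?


Loop trace (R0 starts at 0, target 42, step 4):
  ADD #1: R0 = 0 + 4 = 4  → 4 < 42, loop
  ADD #2: R0 = 4 + 4 = 8  → 8 < 42, loop
  ADD #3: R0 = 8 + 4 = 12  → 12 < 42, loop
  ADD #4: R0 = 12 + 4 = 16  → 16 < 42, loop
  ADD #5: R0 = 16 + 4 = 20  → 20 < 42, loop
  ADD #6: R0 = 20 + 4 = 24  → 24 < 42, loop
  ADD #7: R0 = 24 + 4 = 28  → 28 < 42, loop
  ADD #8: R0 = 28 + 4 = 32  → 32 < 42, loop
  ADD #9: R0 = 32 + 4 = 36  → 36 < 42, loop
  ADD #10: R0 = 36 + 4 = 40  → 40 < 42, loop
  ADD #11: R0 = 40 + 4 = 44  → 44 >= 42, exit
Total ADD instructions: 11

11


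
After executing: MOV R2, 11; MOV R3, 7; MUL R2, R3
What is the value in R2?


Register state trace:
  MOV R2, 11  → R2 = 11
  MOV R3, 7  → R3 = 7
  MUL R2, R3  → R2 = 11 * 7 = 77
Final: R2 = 77

77


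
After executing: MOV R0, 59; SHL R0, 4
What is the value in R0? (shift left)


Register state trace:
  MOV R0, 59  → R0 = 59
  SHL R0, 4  → R0 = 59 << 4 = 59 * 2^4 = 944
Final: R0 = 944

944


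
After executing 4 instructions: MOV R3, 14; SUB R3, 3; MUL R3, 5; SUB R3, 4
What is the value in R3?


Register state trace:
  MOV R3, 14  → R3 = 14
  SUB R3, 3  → R3 = 14 - 3 = 11
  MUL R3, 5  → R3 = 11 * 5 = 55
  SUB R3, 4  → R3 = 55 - 4 = 51
Final: R3 = 51

51


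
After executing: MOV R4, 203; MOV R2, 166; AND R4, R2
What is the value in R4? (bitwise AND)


Register state trace:
  MOV R4, 203  → R4 = 203 (0b11001011)
  MOV R2, 166  → R2 = 166 (0b10100110)
  AND R4, R2  → R4 = 203 AND 166 = 130 (0b10000010)
Final: R4 = 130

130


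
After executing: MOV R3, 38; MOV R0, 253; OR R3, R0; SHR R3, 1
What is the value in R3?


Register state trace:
  MOV R3, 38  → R3 = 38 (0b00100110)
  MOV R0, 253  → R0 = 253 (0b11111101)
  OR R3, R0  → R3 = 38 OR 253 = 255 (0b11111111)
  SHR R3, 1  → R3 = 255 >> 1 = 127
Final: R3 = 127

127


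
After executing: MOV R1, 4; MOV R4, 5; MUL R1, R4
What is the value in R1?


Register state trace:
  MOV R1, 4  → R1 = 4
  MOV R4, 5  → R4 = 5
  MUL R1, R4  → R1 = 4 * 5 = 20
Final: R1 = 20

20


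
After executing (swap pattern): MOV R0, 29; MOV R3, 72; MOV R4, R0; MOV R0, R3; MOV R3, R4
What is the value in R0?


Register state trace (swap pattern):
  MOV R0, 29  → R0 = 29
  MOV R3, 72  → R3 = 72
  MOV R4, R0  → R4 = 29  (save R0)
  MOV R0, R3  → R0 = 72  (R0 gets R3's value)
  MOV R3, R4  → R3 = 29  (R3 gets saved value)
Final: R0 = 72

72


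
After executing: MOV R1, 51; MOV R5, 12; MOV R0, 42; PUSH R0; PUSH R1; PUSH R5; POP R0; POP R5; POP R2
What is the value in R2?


Stack trace (top is rightmost):
  MOV R1, 51  → R1 = 51
  MOV R5, 12  → R5 = 12
  MOV R0, 42  → R0 = 42
  PUSH R0  → stack: [42]
  PUSH R1  → stack: [42, 51]
  PUSH R5  → stack: [42, 51, 12]
  POP R0  → R0 = 12, stack: [42, 51]
  POP R5  → R5 = 51, stack: [42]
  POP R2  → R2 = 42, stack: []
Final: R2 = 42

42


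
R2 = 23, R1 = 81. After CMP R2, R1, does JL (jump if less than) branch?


Trace:
  R2 = 23, R1 = 81
  CMP R2, R1  → compares 23 vs 81
  JL checks: is 23 less than 81?
  23 < 81, so condition is true
Branch taken: Yes

Yes


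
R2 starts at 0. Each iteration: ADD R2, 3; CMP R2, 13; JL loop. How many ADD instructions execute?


Loop trace (R2 starts at 0, target 13, step 3):
  ADD #1: R2 = 0 + 3 = 3  → 3 < 13, loop
  ADD #2: R2 = 3 + 3 = 6  → 6 < 13, loop
  ADD #3: R2 = 6 + 3 = 9  → 9 < 13, loop
  ADD #4: R2 = 9 + 3 = 12  → 12 < 13, loop
  ADD #5: R2 = 12 + 3 = 15  → 15 >= 13, exit
Total ADD instructions: 5

5


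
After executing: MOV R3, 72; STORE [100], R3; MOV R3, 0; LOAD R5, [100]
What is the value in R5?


Register and memory trace:
  MOV R3, 72  → R3 = 72
  STORE [100], R3  → mem[100] = 72
  MOV R3, 0  → R3 = 0
  LOAD R5, [100]  → R5 = mem[100] = 72
Final: R5 = 72

72


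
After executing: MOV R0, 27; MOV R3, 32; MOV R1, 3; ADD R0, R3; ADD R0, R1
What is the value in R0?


Register state trace:
  MOV R0, 27  → R0 = 27
  MOV R3, 32  → R3 = 32
  MOV R1, 3  → R1 = 3
  ADD R0, R3  → R0 = 27 + 32 = 59
  ADD R0, R1  → R0 = 59 + 3 = 62
Final: R0 = 62

62


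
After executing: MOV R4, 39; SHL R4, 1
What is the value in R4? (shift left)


Register state trace:
  MOV R4, 39  → R4 = 39
  SHL R4, 1  → R4 = 39 << 1 = 39 * 2^1 = 78
Final: R4 = 78

78


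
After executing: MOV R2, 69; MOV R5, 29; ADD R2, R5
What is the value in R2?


Register state trace:
  MOV R2, 69  → R2 = 69
  MOV R5, 29  → R5 = 29
  ADD R2, R5  → R2 = 69 + 29 = 98
Final: R2 = 98

98


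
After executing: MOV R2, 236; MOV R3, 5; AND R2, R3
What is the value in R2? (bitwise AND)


Register state trace:
  MOV R2, 236  → R2 = 236 (0b11101100)
  MOV R3, 5  → R3 = 5 (0b00000101)
  AND R2, R3  → R2 = 236 AND 5 = 4 (0b00000100)
Final: R2 = 4

4


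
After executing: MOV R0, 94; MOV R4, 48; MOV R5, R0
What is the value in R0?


Register state trace:
  MOV R0, 94  → R0 = 94
  MOV R4, 48  → R4 = 48
  MOV R5, R0  → R5 = 94
Final: R0 = 94

94


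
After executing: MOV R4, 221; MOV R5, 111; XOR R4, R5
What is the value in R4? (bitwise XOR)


Register state trace:
  MOV R4, 221  → R4 = 221 (0b11011101)
  MOV R5, 111  → R5 = 111 (0b01101111)
  XOR R4, R5  → R4 = 221 XOR 111 = 178 (0b10110010)
Final: R4 = 178

178


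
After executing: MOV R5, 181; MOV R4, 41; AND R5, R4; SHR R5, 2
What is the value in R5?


Register state trace:
  MOV R5, 181  → R5 = 181 (0b10110101)
  MOV R4, 41  → R4 = 41 (0b00101001)
  AND R5, R4  → R5 = 181 AND 41 = 33 (0b00100001)
  SHR R5, 2  → R5 = 33 >> 2 = 8
Final: R5 = 8

8


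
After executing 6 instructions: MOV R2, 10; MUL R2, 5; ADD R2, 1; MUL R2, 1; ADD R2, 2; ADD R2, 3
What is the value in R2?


Register state trace:
  MOV R2, 10  → R2 = 10
  MUL R2, 5  → R2 = 10 * 5 = 50
  ADD R2, 1  → R2 = 50 + 1 = 51
  MUL R2, 1  → R2 = 51 * 1 = 51
  ADD R2, 2  → R2 = 51 + 2 = 53
  ADD R2, 3  → R2 = 53 + 3 = 56
Final: R2 = 56

56


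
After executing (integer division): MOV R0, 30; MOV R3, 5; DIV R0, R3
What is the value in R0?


Register state trace:
  MOV R0, 30  → R0 = 30
  MOV R3, 5  → R3 = 5
  DIV R0, R3  → R0 = 30 // 5 = 6
Final: R0 = 6

6


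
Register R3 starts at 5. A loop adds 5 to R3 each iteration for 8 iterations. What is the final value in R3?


Starting value: R3 = 5
  Iter 1: R3 = 5 + 5 = 10
  Iter 2: R3 = 10 + 5 = 15
  Iter 3: R3 = 15 + 5 = 20
  Iter 4: R3 = 20 + 5 = 25
  Iter 5: R3 = 25 + 5 = 30
  Iter 6: R3 = 30 + 5 = 35
  Iter 7: R3 = 35 + 5 = 40
  Iter 8: R3 = 40 + 5 = 45
Final: R3 = 45

45


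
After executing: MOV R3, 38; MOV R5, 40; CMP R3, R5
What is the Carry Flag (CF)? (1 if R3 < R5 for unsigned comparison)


Register state trace:
  MOV R3, 38  → R3 = 38
  MOV R5, 40  → R5 = 40
  CMP R3, R5  → unsigned 38 - 40: borrow occurs
  38 < 40, so CF = 1
CF = 1

1


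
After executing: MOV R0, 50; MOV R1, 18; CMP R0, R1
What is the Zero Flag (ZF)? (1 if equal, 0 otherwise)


Register state trace:
  MOV R0, 50  → R0 = 50
  MOV R1, 18  → R1 = 18
  CMP R0, R1  → computes 50 - 18 = 32
  Result is nonzero, so values are not equal
ZF = 0

0


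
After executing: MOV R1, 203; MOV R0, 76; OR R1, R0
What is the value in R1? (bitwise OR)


Register state trace:
  MOV R1, 203  → R1 = 203 (0b11001011)
  MOV R0, 76  → R0 = 76 (0b01001100)
  OR R1, R0   → R1 = 203 OR 76 = 207 (0b11001111)
Final: R1 = 207

207
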